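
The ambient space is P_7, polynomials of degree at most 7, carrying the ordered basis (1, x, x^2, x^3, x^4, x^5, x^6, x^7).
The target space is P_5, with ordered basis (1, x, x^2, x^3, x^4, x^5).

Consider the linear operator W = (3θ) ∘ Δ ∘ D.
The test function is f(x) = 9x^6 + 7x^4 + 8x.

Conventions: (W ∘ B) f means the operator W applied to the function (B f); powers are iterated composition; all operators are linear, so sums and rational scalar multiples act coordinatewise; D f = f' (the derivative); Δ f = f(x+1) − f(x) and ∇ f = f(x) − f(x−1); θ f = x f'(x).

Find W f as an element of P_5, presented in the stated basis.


D f = 54x^5 + 28x^3 + 8
Δ D f = 270x^4 + 540x^3 + 624x^2 + 354x + 82
θ (Δ ∘ D) f = 1080x^4 + 1620x^3 + 1248x^2 + 354x
(3θ) (Δ ∘ D) f = 3240x^4 + 4860x^3 + 3744x^2 + 1062x

the image equals g(x) = 3240x^4 + 4860x^3 + 3744x^2 + 1062x


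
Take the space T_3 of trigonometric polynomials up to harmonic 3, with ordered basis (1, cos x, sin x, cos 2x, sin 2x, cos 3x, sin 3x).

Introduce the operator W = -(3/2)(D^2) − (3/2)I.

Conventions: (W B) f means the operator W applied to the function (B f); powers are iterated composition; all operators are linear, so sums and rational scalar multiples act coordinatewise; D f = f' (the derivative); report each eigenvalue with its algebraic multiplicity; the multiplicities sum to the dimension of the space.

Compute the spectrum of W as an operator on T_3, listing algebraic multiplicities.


image of 1: -3/2
image of cos x: 0
image of sin x: 0
image of cos 2x: (9/2)cos 2x
image of sin 2x: (9/2)sin 2x
image of cos 3x: 12cos 3x
image of sin 3x: 12sin 3x
the matrix is diagonal; its diagonal is (-3/2, 0, 0, 9/2, 9/2, 12, 12)
for a triangular matrix the eigenvalues are the diagonal entries, with algebraic multiplicity their repetition count

λ = -3/2 (multiplicity 1), λ = 0 (multiplicity 2), λ = 9/2 (multiplicity 2), λ = 12 (multiplicity 2)


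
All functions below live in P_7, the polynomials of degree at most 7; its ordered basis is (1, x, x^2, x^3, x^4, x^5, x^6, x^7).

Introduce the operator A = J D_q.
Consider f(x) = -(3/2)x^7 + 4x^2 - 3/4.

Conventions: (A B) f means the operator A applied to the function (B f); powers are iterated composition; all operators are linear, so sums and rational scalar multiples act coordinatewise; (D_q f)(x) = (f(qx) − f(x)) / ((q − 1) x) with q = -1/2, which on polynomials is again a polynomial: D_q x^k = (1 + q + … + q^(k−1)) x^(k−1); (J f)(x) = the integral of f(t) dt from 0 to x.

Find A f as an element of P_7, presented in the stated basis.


D_q f = -(129/128)x^6 + 2x
J D_q f = -(129/896)x^7 + x^2

the result is g(x) = -(129/896)x^7 + x^2


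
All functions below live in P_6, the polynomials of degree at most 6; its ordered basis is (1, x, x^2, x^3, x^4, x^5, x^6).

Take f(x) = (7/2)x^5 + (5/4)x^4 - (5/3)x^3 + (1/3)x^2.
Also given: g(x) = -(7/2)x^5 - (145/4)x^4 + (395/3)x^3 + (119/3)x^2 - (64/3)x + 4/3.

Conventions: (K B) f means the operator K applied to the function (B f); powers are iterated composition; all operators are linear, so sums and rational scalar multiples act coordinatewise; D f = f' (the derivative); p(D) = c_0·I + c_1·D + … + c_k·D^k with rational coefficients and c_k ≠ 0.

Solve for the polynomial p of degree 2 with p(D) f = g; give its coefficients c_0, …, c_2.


D^0 f = (7/2)x^5 + (5/4)x^4 - (5/3)x^3 + (1/3)x^2
D^1 f = (35/2)x^4 + 5x^3 - 5x^2 + (2/3)x
D^2 f = 70x^3 + 15x^2 - 10x + 2/3
matching coefficients of g against c_0 f + c_1 Df + … from the top degree down determines the c_i
solution: c_0 = -1, c_1 = -2, c_2 = 2

p(D) = -I − 2·D + 2·D^2, i.e. c_0 = -1, c_1 = -2, c_2 = 2


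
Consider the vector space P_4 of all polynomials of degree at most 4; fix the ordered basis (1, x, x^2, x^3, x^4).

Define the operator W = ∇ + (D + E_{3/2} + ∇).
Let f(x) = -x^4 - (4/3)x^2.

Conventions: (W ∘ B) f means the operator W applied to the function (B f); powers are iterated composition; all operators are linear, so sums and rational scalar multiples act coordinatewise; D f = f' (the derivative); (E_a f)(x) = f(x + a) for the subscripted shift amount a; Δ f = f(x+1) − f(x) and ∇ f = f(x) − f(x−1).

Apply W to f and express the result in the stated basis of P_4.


∇ f = -4x^3 + 6x^2 - (20/3)x + 7/3
D f = -4x^3 - (8/3)x
E_{3/2} f = -x^4 - 6x^3 - (89/6)x^2 - (35/2)x - 129/16
∇ f = -4x^3 + 6x^2 - (20/3)x + 7/3
(D + E_{3/2} + ∇) f = -x^4 - 14x^3 - (53/6)x^2 - (161/6)x - 275/48
(∇ + (D + E_{3/2} + ∇)) f = -x^4 - 18x^3 - (17/6)x^2 - (67/2)x - 163/48

the image equals g(x) = -x^4 - 18x^3 - (17/6)x^2 - (67/2)x - 163/48


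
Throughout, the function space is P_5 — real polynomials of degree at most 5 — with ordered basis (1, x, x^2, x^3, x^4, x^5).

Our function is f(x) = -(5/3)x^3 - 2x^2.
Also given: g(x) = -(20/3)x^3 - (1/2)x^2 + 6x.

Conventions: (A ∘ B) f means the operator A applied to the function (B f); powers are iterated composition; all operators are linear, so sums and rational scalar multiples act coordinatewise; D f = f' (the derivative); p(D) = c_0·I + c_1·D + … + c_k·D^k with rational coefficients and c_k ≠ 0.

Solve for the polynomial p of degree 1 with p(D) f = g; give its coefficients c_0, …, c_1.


D^0 f = -(5/3)x^3 - 2x^2
D^1 f = -5x^2 - 4x
matching coefficients of g against c_0 f + c_1 Df + … from the top degree down determines the c_i
solution: c_0 = 4, c_1 = -3/2

c_0 = 4, c_1 = -3/2


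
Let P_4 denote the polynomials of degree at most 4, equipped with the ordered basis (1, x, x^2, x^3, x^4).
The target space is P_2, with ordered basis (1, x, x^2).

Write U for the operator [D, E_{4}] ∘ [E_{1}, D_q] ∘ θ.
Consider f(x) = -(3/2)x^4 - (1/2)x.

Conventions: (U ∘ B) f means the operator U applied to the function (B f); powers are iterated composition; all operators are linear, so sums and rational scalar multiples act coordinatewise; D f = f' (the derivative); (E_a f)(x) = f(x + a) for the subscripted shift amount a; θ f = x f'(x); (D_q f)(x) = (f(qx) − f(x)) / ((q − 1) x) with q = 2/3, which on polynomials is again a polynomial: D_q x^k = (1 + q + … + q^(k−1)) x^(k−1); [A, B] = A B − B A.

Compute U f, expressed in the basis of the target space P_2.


θ f = -6x^4 - (1/2)x
D_q θ f = -(130/9)x^3 - 1/2
E_{1} D_q θ f = -(130/9)x^3 - (130/3)x^2 - (130/3)x - 269/18
E_{1} θ f = -6x^4 - 24x^3 - 36x^2 - (49/2)x - 13/2
D_q E_{1} θ f = -(130/9)x^3 - (152/3)x^2 - 60x - 49/2
[E_{1}, D_q] θ f = (22/3)x^2 + (50/3)x + 86/9
E_{4} [E_{1}, D_q] θ f = (22/3)x^2 + (226/3)x + 1742/9
D E_{4} [E_{1}, D_q] θ f = (44/3)x + 226/3
D [E_{1}, D_q] θ f = (44/3)x + 50/3
E_{4} D [E_{1}, D_q] θ f = (44/3)x + 226/3
[D, E_{4}] [E_{1}, D_q] θ f = 0

g(x) = 0


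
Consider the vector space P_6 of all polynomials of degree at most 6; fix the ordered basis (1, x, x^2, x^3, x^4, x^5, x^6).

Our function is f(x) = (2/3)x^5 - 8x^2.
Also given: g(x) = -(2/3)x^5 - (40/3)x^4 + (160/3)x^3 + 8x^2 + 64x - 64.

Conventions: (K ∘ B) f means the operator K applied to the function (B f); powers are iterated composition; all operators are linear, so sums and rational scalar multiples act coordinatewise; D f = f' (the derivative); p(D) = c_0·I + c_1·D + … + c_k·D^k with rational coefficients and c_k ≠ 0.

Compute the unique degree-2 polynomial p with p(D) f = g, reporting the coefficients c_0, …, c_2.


D^0 f = (2/3)x^5 - 8x^2
D^1 f = (10/3)x^4 - 16x
D^2 f = (40/3)x^3 - 16
matching coefficients of g against c_0 f + c_1 Df + … from the top degree down determines the c_i
solution: c_0 = -1, c_1 = -4, c_2 = 4

c_0 = -1, c_1 = -4, c_2 = 4


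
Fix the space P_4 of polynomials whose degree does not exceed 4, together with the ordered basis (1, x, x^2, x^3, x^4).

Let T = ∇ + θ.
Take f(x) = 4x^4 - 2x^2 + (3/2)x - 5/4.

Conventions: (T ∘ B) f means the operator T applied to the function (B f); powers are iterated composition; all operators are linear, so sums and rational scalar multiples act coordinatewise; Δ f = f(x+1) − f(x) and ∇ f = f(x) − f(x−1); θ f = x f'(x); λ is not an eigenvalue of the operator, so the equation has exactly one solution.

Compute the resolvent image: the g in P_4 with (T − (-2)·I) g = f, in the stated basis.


g(x) = (2/3)x^4 - (8/15)x^3 + (9/10)x^2 - (137/90)x + 427/360

write g with unknown coordinates in the stated basis and equate coefficients in (T − (-2)·I) g = f
solving from the highest basis element down gives g = (2/3)x^4 - (8/15)x^3 + (9/10)x^2 - (137/90)x + 427/360
check: T g = (8/3)x^4 + (16/15)x^3 - (19/5)x^2 + (409/90)x - 163/45
so T g − (-2)·g = 4x^4 - 2x^2 + (3/2)x - 5/4 = f ✓


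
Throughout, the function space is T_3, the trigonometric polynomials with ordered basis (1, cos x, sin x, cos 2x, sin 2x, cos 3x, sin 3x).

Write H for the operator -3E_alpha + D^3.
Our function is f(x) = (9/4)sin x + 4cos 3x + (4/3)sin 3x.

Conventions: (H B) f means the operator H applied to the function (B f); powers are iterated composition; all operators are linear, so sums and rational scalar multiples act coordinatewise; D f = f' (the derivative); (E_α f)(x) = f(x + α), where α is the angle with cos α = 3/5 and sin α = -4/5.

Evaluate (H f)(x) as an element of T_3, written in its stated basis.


E_alpha f = -(9/5)cos x + (27/20)sin x - (316/75)cos 3x + (4/25)sin 3x
(-3E_alpha) f = (27/5)cos x - (81/20)sin x + (316/25)cos 3x - (12/25)sin 3x
D f = (9/4)cos x + 4cos 3x - 12sin 3x
D D f = -(9/4)sin x - 36cos 3x - 12sin 3x
D D D f = -(9/4)cos x - 36cos 3x + 108sin 3x
(-3E_alpha + D^3) f = (63/20)cos x - (81/20)sin x - (584/25)cos 3x + (2688/25)sin 3x

the image equals g(x) = (63/20)cos x - (81/20)sin x - (584/25)cos 3x + (2688/25)sin 3x


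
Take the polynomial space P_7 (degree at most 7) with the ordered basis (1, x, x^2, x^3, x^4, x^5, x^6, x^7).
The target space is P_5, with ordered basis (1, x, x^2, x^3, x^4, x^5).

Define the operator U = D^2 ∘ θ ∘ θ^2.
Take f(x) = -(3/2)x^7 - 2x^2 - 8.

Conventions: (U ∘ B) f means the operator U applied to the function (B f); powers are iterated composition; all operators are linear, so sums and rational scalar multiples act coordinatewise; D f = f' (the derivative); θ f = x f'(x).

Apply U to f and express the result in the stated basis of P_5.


θ f = -(21/2)x^7 - 4x^2
θ θ f = -(147/2)x^7 - 8x^2
θ θ^2 f = -(1029/2)x^7 - 16x^2
D θ θ^2 f = -(7203/2)x^6 - 32x
D D θ θ^2 f = -21609x^5 - 32

the image equals g(x) = -21609x^5 - 32


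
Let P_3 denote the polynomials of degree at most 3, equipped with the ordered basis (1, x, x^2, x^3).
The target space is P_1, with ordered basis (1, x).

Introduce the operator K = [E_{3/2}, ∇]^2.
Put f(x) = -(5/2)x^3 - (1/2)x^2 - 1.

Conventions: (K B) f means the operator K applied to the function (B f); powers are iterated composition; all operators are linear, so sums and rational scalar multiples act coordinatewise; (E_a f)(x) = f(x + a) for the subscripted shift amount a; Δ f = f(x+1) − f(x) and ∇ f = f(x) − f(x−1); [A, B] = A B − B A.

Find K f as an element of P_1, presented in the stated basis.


the image equals g(x) = 0

∇ f = -(15/2)x^2 + (13/2)x - 2
E_{3/2} ∇ f = -(15/2)x^2 - 16x - 73/8
E_{3/2} f = -(5/2)x^3 - (47/4)x^2 - (147/8)x - 169/16
∇ E_{3/2} f = -(15/2)x^2 - 16x - 73/8
[E_{3/2}, ∇] f = 0
∇ [E_{3/2}, ∇] f = 0
E_{3/2} ∇ [E_{3/2}, ∇] f = 0
E_{3/2} [E_{3/2}, ∇] f = 0
∇ E_{3/2} [E_{3/2}, ∇] f = 0
[E_{3/2}, ∇] [E_{3/2}, ∇] f = 0


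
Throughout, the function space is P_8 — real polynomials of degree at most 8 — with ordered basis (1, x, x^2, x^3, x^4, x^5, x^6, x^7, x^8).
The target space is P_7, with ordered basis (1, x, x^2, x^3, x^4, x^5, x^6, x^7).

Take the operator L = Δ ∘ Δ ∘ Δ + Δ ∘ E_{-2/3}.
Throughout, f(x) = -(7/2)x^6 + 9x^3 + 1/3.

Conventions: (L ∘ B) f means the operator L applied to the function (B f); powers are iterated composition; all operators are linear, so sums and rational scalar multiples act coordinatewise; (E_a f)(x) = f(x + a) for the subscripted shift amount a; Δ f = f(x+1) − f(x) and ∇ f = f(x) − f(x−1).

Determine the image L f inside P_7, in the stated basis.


the image equals g(x) = -21x^5 + (35/2)x^4 - (1330/3)x^3 - (33359/18)x^2 - (85370/27)x - 296897/162

Δ f = -21x^5 - (105/2)x^4 - 70x^3 - (51/2)x^2 + 6x + 11/2
Δ Δ f = -105x^4 - 420x^3 - 735x^2 - 576x - 163
Δ Δ Δ f = -420x^3 - 1890x^2 - 3150x - 1836
E_{-2/3} f = -(7/2)x^6 + 14x^5 - (70/3)x^4 + (803/27)x^3 - (766/27)x^2 + (1196/81)x - 1925/729
Δ E_{-2/3} f = -21x^5 + (35/2)x^4 - (70/3)x^3 + (661/18)x^2 - (320/27)x + 535/162
(Δ ∘ Δ ∘ Δ + Δ ∘ E_{-2/3}) f = -21x^5 + (35/2)x^4 - (1330/3)x^3 - (33359/18)x^2 - (85370/27)x - 296897/162


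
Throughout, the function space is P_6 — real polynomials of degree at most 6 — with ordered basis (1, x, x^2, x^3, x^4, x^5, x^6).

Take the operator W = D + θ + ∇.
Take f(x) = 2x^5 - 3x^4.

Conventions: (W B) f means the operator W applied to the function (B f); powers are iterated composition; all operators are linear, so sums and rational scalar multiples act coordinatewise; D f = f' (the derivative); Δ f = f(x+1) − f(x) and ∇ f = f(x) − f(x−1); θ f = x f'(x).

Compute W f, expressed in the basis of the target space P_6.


D f = 10x^4 - 12x^3
θ f = 10x^5 - 12x^4
∇ f = 10x^4 - 32x^3 + 38x^2 - 22x + 5
(D + θ + ∇) f = 10x^5 + 8x^4 - 44x^3 + 38x^2 - 22x + 5

the image equals g(x) = 10x^5 + 8x^4 - 44x^3 + 38x^2 - 22x + 5


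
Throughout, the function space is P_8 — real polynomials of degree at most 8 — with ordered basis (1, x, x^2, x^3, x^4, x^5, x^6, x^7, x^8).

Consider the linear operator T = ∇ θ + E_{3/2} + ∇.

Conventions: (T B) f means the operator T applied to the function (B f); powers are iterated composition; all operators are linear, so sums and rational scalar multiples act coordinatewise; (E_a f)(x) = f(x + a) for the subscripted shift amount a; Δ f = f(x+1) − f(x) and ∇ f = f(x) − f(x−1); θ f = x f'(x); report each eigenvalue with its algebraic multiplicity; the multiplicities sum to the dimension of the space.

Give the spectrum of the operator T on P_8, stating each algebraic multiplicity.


λ = 1 (multiplicity 9)

image of 1: 1
image of x: x + 7/2
image of x^2: x^2 + 9x - 3/4
image of x^3: x^3 + (33/2)x^2 - (21/4)x + 59/8
image of x^4: x^4 + 26x^3 - (33/2)x^2 + (67/2)x + 1/16
image of x^5: x^5 + (75/2)x^4 - (75/2)x^3 + (375/4)x^2 - (75/16)x + 435/32
image of x^6: x^6 + 51x^5 - (285/4)x^4 + (415/2)x^3 - (465/16)x^2 + (1401/16)x + 281/64
image of x^7: x^7 + (133/2)x^6 - (483/4)x^5 + (3185/8)x^4 - (1645/16)x^3 + (10479/32)x^2 + (1519/64)x + 3211/128
image of x^8: x^8 + 84x^7 - 189x^6 + 693x^5 - (2205/8)x^4 + (3717/4)x^3 + (1071/16)x^2 + (3339/16)x + 4257/256
the matrix is upper triangular; its diagonal is (1, 1, 1, 1, 1, 1, 1, 1, 1)
for a triangular matrix the eigenvalues are the diagonal entries, with algebraic multiplicity their repetition count


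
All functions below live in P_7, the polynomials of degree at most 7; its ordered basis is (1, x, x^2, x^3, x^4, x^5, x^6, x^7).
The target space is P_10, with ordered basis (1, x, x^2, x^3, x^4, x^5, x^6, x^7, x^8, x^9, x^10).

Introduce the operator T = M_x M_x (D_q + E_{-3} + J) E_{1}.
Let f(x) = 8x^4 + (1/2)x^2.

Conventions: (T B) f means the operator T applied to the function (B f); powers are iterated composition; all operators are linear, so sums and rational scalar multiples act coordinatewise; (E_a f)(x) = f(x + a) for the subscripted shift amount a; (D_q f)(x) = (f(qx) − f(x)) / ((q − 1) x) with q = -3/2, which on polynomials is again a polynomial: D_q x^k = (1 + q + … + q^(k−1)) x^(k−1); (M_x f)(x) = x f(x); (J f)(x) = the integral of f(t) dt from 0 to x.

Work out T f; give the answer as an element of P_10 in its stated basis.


E_{1} f = 8x^4 + 32x^3 + (97/2)x^2 + 33x + 17/2
D_q E_{1} f = -13x^3 + 56x^2 - (97/4)x + 33
E_{-3} E_{1} f = 8x^4 - 64x^3 + (385/2)x^2 - 258x + 130
J E_{1} f = (8/5)x^5 + 8x^4 + (97/6)x^3 + (33/2)x^2 + (17/2)x
(D_q + E_{-3} + J) E_{1} f = (8/5)x^5 + 16x^4 - (365/6)x^3 + 265x^2 - (1095/4)x + 163
M_x (D_q + E_{-3} + J) E_{1} f = (8/5)x^6 + 16x^5 - (365/6)x^4 + 265x^3 - (1095/4)x^2 + 163x
M_x M_x (D_q + E_{-3} + J) E_{1} f = (8/5)x^7 + 16x^6 - (365/6)x^5 + 265x^4 - (1095/4)x^3 + 163x^2

g(x) = (8/5)x^7 + 16x^6 - (365/6)x^5 + 265x^4 - (1095/4)x^3 + 163x^2


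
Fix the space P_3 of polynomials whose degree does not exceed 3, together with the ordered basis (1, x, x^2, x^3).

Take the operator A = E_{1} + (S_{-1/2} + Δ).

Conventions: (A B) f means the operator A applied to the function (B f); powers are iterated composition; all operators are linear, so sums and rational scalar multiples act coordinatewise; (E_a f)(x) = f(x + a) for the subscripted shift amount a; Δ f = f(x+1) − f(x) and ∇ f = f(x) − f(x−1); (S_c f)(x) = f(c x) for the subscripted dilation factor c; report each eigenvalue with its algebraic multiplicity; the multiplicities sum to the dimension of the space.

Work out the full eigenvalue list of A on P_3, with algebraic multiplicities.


image of 1: 2
image of x: (1/2)x + 2
image of x^2: (5/4)x^2 + 4x + 2
image of x^3: (7/8)x^3 + 6x^2 + 6x + 2
the matrix is upper triangular; its diagonal is (2, 1/2, 5/4, 7/8)
for a triangular matrix the eigenvalues are the diagonal entries, with algebraic multiplicity their repetition count

λ = 1/2 (multiplicity 1), λ = 7/8 (multiplicity 1), λ = 5/4 (multiplicity 1), λ = 2 (multiplicity 1)


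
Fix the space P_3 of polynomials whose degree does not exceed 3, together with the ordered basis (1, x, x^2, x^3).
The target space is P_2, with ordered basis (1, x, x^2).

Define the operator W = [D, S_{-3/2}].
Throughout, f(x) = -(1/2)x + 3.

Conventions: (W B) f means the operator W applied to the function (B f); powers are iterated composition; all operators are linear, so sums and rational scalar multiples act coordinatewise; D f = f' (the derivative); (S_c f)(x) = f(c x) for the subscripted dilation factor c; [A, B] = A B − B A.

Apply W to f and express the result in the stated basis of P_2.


S_{-3/2} f = (3/4)x + 3
D S_{-3/2} f = 3/4
D f = -1/2
S_{-3/2} D f = -1/2
[D, S_{-3/2}] f = 5/4

the result is g(x) = 5/4


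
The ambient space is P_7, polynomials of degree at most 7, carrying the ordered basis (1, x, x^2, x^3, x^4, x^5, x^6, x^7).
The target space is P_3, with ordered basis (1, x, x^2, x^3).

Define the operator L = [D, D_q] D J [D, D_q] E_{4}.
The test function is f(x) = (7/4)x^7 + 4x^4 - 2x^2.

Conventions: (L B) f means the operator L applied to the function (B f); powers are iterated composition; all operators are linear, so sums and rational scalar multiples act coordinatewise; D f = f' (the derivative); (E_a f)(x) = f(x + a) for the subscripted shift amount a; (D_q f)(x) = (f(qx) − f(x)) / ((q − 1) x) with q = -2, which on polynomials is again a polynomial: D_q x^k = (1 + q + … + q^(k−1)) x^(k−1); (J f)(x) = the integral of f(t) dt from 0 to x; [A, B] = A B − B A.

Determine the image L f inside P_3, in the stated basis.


E_{4} f = (7/4)x^7 + 49x^6 + 588x^5 + 3924x^4 + 15744x^3 + 38014x^2 + 51184x + 29664
D_q E_{4} f = (301/4)x^6 - 1029x^5 + 6468x^4 - 19620x^3 + 47232x^2 - 38014x + 51184
D D_q E_{4} f = (903/2)x^5 - 5145x^4 + 25872x^3 - 58860x^2 + 94464x - 38014
D E_{4} f = (49/4)x^6 + 294x^5 + 2940x^4 + 15696x^3 + 47232x^2 + 76028x + 51184
D_q D E_{4} f = -(1029/4)x^5 + 3234x^4 - 14700x^3 + 47088x^2 - 47232x + 76028
[D, D_q] E_{4} f = (2835/4)x^5 - 8379x^4 + 40572x^3 - 105948x^2 + 141696x - 114042
J ([D, D_q] E_{4}) f = (945/8)x^6 - (8379/5)x^5 + 10143x^4 - 35316x^3 + 70848x^2 - 114042x
D J ([D, D_q] E_{4}) f = (2835/4)x^5 - 8379x^4 + 40572x^3 - 105948x^2 + 141696x - 114042
D_q (D J) ([D, D_q] E_{4}) f = (31185/4)x^4 + 41895x^3 + 121716x^2 + 105948x + 141696
D D_q (D J) ([D, D_q] E_{4}) f = 31185x^3 + 125685x^2 + 243432x + 105948
D (D J) ([D, D_q] E_{4}) f = (14175/4)x^4 - 33516x^3 + 121716x^2 - 211896x + 141696
D_q D (D J) ([D, D_q] E_{4}) f = -(70875/4)x^3 - 100548x^2 - 121716x - 211896
[D, D_q] (D J) ([D, D_q] E_{4}) f = (195615/4)x^3 + 226233x^2 + 365148x + 317844

g(x) = (195615/4)x^3 + 226233x^2 + 365148x + 317844


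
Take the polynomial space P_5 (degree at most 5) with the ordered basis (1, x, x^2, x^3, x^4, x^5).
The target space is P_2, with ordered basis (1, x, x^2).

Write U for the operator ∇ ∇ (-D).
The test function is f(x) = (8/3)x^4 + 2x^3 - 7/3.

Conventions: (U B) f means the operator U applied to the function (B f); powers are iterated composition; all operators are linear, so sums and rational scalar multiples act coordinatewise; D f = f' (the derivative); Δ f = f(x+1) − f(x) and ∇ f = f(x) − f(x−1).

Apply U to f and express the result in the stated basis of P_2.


the result is g(x) = -64x + 52

D f = (32/3)x^3 + 6x^2
(-D) f = -(32/3)x^3 - 6x^2
∇ (-D) f = -32x^2 + 20x - 14/3
∇ ∇ (-D) f = -64x + 52


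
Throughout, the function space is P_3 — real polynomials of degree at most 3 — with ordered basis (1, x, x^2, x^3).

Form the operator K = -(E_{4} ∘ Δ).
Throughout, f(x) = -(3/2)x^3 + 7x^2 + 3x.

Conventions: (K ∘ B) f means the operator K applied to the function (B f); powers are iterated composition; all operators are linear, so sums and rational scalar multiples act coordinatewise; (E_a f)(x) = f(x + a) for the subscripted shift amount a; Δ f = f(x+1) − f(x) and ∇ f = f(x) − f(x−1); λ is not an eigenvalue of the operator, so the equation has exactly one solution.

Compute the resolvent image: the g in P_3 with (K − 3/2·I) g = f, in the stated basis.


write g with unknown coordinates in the stated basis and equate coefficients in (K − 3/2·I) g = f
solving from the highest basis element down gives g = x^3 - (20/3)x^2 - (100/9)x + 182/27
check: K g = -3x^2 - (41/3)x + 91/9
so K g − 3/2·g = -(3/2)x^3 + 7x^2 + 3x = f ✓

the image equals g(x) = x^3 - (20/3)x^2 - (100/9)x + 182/27


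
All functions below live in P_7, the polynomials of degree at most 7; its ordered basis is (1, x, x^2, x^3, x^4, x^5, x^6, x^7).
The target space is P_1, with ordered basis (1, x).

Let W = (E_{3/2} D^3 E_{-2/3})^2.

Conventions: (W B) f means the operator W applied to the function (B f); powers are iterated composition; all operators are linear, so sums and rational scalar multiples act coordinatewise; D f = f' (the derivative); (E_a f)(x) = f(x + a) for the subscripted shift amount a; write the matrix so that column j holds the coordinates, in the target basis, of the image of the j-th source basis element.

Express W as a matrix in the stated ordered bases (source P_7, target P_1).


the matrix is [[0, 0, 0, 0, 0, 0, 720, 8400]; [0, 0, 0, 0, 0, 0, 0, 5040]] (rows listed top to bottom)

image of 1: 0
image of x: 0
image of x^2: 0
image of x^3: 0
image of x^4: 0
image of x^5: 0
image of x^6: 720
image of x^7: 5040x + 8400
each image's coordinates form column j of the matrix


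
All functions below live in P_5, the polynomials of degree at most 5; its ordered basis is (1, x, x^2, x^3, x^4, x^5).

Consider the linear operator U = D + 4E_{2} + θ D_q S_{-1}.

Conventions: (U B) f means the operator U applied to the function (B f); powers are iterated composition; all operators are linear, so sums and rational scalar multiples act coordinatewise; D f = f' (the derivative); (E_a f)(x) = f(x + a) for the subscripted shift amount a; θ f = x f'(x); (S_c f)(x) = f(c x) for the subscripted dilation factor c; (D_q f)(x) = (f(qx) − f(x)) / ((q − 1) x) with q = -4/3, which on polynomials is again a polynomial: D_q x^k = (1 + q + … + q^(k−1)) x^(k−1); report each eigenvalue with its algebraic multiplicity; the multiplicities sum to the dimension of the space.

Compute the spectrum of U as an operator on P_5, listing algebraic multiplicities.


λ = 4 (multiplicity 6)

image of 1: 4
image of x: 4x + 9
image of x^2: 4x^2 + (53/3)x + 16
image of x^3: 4x^3 + (217/9)x^2 + 48x + 32
image of x^4: 4x^4 + (299/9)x^3 + 96x^2 + 128x + 64
image of x^5: 4x^5 + (2921/81)x^4 + 160x^3 + 320x^2 + 320x + 128
the matrix is upper triangular; its diagonal is (4, 4, 4, 4, 4, 4)
for a triangular matrix the eigenvalues are the diagonal entries, with algebraic multiplicity their repetition count


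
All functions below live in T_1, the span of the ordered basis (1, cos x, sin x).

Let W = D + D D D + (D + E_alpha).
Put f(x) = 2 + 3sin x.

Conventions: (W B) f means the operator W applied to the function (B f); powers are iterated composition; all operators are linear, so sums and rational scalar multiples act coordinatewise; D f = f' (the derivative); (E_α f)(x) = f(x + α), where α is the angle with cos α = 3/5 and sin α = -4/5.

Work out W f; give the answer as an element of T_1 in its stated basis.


D f = 3cos x
D f = 3cos x
D D f = -3sin x
D D D f = -3cos x
D f = 3cos x
E_alpha f = 2 - (12/5)cos x + (9/5)sin x
(D + E_alpha) f = 2 + (3/5)cos x + (9/5)sin x
(D + D D D + (D + E_alpha)) f = 2 + (3/5)cos x + (9/5)sin x

the image equals g(x) = 2 + (3/5)cos x + (9/5)sin x


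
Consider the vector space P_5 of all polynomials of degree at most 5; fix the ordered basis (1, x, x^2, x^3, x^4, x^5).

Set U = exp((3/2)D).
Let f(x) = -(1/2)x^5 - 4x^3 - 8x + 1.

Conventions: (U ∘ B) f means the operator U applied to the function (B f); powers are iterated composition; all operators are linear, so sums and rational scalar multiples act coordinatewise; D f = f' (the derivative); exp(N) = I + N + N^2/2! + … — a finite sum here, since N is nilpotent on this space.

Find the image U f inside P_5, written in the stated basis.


order-1 term: -(15/4)x^4 - 18x^2 - 12
order-2 term: -(45/4)x^3 - 27x
order-3 term: -(135/8)x^2 - 27/2
order-4 term: -(405/32)x
order-5 term: -243/64
the series for exp((3/2)D) f terminates at order 5
exp((3/2)D) f = -(1/2)x^5 - (15/4)x^4 - (61/4)x^3 - (279/8)x^2 - (1525/32)x - 1811/64

the result is g(x) = -(1/2)x^5 - (15/4)x^4 - (61/4)x^3 - (279/8)x^2 - (1525/32)x - 1811/64


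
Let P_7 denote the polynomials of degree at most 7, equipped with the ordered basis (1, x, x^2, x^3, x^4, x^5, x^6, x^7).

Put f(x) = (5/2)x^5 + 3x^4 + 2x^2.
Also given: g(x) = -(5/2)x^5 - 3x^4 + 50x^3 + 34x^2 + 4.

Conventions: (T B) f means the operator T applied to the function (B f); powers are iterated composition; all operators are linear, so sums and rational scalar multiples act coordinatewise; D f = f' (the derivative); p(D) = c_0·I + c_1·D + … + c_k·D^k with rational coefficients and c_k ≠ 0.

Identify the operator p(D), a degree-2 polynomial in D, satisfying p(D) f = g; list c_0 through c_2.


D^0 f = (5/2)x^5 + 3x^4 + 2x^2
D^1 f = (25/2)x^4 + 12x^3 + 4x
D^2 f = 50x^3 + 36x^2 + 4
matching coefficients of g against c_0 f + c_1 Df + … from the top degree down determines the c_i
solution: c_0 = -1, c_1 = 0, c_2 = 1

p(D) = -I + D^2, i.e. c_0 = -1, c_1 = 0, c_2 = 1


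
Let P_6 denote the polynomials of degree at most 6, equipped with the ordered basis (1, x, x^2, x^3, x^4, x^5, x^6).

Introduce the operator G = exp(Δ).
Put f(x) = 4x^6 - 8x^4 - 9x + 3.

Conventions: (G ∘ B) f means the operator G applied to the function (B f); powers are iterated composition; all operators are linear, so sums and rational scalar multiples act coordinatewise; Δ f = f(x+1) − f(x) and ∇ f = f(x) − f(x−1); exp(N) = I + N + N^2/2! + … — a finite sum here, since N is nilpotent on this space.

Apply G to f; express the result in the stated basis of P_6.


order-1 term: 24x^5 + 60x^4 + 48x^3 + 12x^2 - 8x - 13
order-2 term: 60x^4 + 240x^3 + 372x^2 + 264x + 68
order-3 term: 80x^3 + 360x^2 + 568x + 312
order-4 term: 60x^2 + 240x + 252
order-5 term: 24x + 60
order-6 term: 4
the series for exp(Δ) f terminates at order 6
exp(Δ) f = 4x^6 + 24x^5 + 112x^4 + 368x^3 + 804x^2 + 1079x + 686

the result is g(x) = 4x^6 + 24x^5 + 112x^4 + 368x^3 + 804x^2 + 1079x + 686


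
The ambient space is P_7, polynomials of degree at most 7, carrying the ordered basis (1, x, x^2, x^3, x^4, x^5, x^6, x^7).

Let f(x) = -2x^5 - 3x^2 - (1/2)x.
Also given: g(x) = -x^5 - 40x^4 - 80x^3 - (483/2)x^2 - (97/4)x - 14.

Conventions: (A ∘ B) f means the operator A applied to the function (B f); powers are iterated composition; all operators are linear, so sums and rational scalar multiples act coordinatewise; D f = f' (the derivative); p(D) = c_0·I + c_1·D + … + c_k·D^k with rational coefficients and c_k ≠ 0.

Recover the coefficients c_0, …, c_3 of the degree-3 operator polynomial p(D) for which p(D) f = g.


c_0 = 1/2, c_1 = 4, c_2 = 2, c_3 = 2

D^0 f = -2x^5 - 3x^2 - (1/2)x
D^1 f = -10x^4 - 6x - 1/2
D^2 f = -40x^3 - 6
D^3 f = -120x^2
matching coefficients of g against c_0 f + c_1 Df + … from the top degree down determines the c_i
solution: c_0 = 1/2, c_1 = 4, c_2 = 2, c_3 = 2


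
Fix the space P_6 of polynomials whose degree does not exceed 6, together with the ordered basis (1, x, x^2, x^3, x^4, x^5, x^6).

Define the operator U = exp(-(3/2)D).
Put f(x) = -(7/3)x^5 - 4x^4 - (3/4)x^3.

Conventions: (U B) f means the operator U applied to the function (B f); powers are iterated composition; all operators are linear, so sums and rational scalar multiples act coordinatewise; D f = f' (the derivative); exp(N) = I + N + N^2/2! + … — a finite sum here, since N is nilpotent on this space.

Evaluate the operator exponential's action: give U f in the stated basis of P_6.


the image equals g(x) = -(7/3)x^5 + (27/2)x^4 - (117/4)x^3 + (225/8)x^2 - (81/8)x

order-1 term: (35/2)x^4 + 24x^3 + (27/8)x^2
order-2 term: -(105/2)x^3 - 54x^2 - (81/16)x
order-3 term: (315/4)x^2 + 54x + 81/32
order-4 term: -(945/16)x - 81/4
order-5 term: 567/32
the series for exp(-(3/2)D) f terminates at order 5
exp(-(3/2)D) f = -(7/3)x^5 + (27/2)x^4 - (117/4)x^3 + (225/8)x^2 - (81/8)x


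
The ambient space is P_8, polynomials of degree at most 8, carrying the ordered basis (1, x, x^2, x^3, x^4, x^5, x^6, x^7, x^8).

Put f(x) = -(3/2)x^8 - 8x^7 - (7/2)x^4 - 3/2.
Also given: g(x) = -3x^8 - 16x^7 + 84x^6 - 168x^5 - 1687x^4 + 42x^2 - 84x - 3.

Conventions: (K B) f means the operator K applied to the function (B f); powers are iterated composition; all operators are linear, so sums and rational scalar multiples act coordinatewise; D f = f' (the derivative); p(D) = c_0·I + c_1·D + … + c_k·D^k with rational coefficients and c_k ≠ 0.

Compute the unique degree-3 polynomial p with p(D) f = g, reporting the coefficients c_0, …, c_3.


p(D) = 2·I − D^2 + D^3, i.e. c_0 = 2, c_1 = 0, c_2 = -1, c_3 = 1

D^0 f = -(3/2)x^8 - 8x^7 - (7/2)x^4 - 3/2
D^1 f = -12x^7 - 56x^6 - 14x^3
D^2 f = -84x^6 - 336x^5 - 42x^2
D^3 f = -504x^5 - 1680x^4 - 84x
matching coefficients of g against c_0 f + c_1 Df + … from the top degree down determines the c_i
solution: c_0 = 2, c_1 = 0, c_2 = -1, c_3 = 1


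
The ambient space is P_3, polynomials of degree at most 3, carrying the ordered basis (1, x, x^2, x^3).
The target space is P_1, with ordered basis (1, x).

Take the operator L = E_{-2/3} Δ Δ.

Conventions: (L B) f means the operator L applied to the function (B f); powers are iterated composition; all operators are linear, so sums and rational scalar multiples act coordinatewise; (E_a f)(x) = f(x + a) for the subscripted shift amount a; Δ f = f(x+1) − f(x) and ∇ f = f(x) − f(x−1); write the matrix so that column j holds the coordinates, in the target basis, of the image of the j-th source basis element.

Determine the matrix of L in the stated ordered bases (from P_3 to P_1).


the matrix is [[0, 0, 2, 2]; [0, 0, 0, 6]] (rows listed top to bottom)

image of 1: 0
image of x: 0
image of x^2: 2
image of x^3: 6x + 2
each image's coordinates form column j of the matrix


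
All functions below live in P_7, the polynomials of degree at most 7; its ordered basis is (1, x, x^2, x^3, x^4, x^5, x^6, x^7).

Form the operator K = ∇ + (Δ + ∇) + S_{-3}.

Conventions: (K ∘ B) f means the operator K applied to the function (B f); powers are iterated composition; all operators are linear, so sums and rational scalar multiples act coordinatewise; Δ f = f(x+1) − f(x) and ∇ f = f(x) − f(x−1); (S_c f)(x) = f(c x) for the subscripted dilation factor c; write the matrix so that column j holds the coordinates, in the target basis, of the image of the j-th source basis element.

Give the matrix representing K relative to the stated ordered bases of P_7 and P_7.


the matrix is [[1, 3, -1, 3, -1, 3, -1, 3]; [0, -3, 6, -3, 12, -5, 18, -7]; [0, 0, 9, 9, -6, 30, -15, 63]; [0, 0, 0, -27, 12, -10, 60, -35]; [0, 0, 0, 0, 81, 15, -15, 105]; [0, 0, 0, 0, 0, -243, 18, -21]; [0, 0, 0, 0, 0, 0, 729, 21]; [0, 0, 0, 0, 0, 0, 0, -2187]] (rows listed top to bottom)

image of 1: 1
image of x: -3x + 3
image of x^2: 9x^2 + 6x - 1
image of x^3: -27x^3 + 9x^2 - 3x + 3
image of x^4: 81x^4 + 12x^3 - 6x^2 + 12x - 1
image of x^5: -243x^5 + 15x^4 - 10x^3 + 30x^2 - 5x + 3
image of x^6: 729x^6 + 18x^5 - 15x^4 + 60x^3 - 15x^2 + 18x - 1
image of x^7: -2187x^7 + 21x^6 - 21x^5 + 105x^4 - 35x^3 + 63x^2 - 7x + 3
each image's coordinates form column j of the matrix


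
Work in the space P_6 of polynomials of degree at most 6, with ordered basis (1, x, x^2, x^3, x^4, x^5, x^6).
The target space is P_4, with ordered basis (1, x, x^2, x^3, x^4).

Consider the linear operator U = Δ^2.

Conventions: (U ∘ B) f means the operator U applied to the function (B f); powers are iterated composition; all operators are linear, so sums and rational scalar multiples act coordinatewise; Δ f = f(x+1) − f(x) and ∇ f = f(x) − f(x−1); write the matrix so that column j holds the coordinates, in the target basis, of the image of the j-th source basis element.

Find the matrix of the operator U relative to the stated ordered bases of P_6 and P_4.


the matrix is [[0, 0, 2, 6, 14, 30, 62]; [0, 0, 0, 6, 24, 70, 180]; [0, 0, 0, 0, 12, 60, 210]; [0, 0, 0, 0, 0, 20, 120]; [0, 0, 0, 0, 0, 0, 30]] (rows listed top to bottom)

image of 1: 0
image of x: 0
image of x^2: 2
image of x^3: 6x + 6
image of x^4: 12x^2 + 24x + 14
image of x^5: 20x^3 + 60x^2 + 70x + 30
image of x^6: 30x^4 + 120x^3 + 210x^2 + 180x + 62
each image's coordinates form column j of the matrix


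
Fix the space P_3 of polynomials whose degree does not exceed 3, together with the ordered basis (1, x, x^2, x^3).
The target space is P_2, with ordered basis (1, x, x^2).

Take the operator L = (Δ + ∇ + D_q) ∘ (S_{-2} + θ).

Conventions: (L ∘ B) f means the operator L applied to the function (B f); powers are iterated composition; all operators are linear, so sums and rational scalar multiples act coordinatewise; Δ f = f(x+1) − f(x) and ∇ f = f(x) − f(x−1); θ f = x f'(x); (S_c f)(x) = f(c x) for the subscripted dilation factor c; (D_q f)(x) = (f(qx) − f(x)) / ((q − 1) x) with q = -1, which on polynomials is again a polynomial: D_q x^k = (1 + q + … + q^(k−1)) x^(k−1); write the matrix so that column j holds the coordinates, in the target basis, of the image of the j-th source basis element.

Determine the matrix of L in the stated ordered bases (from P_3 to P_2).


the matrix is [[0, -3, 0, -10]; [0, 0, 24, 0]; [0, 0, 0, -35]] (rows listed top to bottom)

image of 1: 0
image of x: -3
image of x^2: 24x
image of x^3: -35x^2 - 10
each image's coordinates form column j of the matrix


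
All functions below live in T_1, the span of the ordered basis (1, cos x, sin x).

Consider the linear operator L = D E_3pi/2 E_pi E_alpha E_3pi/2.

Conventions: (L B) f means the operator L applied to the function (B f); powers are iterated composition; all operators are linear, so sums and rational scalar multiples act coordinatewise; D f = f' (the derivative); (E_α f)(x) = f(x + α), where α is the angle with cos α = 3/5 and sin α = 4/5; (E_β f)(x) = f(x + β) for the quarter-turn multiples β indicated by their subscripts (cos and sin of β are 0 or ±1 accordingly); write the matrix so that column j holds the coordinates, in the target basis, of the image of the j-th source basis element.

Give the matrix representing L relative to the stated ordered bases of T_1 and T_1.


the matrix is [[0, 0, 0]; [0, -4/5, 3/5]; [0, -3/5, -4/5]] (rows listed top to bottom)

image of 1: 0
image of cos x: -(4/5)cos x - (3/5)sin x
image of sin x: (3/5)cos x - (4/5)sin x
each image's coordinates form column j of the matrix


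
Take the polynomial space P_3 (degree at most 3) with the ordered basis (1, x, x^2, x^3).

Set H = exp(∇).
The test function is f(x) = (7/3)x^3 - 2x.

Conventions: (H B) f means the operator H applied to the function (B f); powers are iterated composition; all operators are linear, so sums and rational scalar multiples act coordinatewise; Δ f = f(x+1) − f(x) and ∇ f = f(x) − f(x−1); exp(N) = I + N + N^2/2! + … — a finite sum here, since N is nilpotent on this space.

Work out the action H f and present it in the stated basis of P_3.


order-1 term: 7x^2 - 7x + 1/3
order-2 term: 7x - 7
order-3 term: 7/3
the series for exp(∇) f terminates at order 3
exp(∇) f = (7/3)x^3 + 7x^2 - 2x - 13/3

the result is g(x) = (7/3)x^3 + 7x^2 - 2x - 13/3


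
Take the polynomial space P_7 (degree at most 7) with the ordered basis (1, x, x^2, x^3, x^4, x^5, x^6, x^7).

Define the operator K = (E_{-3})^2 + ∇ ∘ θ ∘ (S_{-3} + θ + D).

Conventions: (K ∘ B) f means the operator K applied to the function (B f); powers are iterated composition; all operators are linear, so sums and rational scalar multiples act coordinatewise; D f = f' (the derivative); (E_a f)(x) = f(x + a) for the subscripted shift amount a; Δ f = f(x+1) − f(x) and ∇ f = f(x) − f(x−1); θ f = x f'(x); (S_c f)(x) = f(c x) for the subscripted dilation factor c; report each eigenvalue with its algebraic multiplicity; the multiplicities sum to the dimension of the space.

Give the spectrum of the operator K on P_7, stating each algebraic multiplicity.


λ = 1 (multiplicity 8)

image of 1: 1
image of x: x - 8
image of x^2: x^2 + 32x + 16
image of x^3: x^3 - 234x^2 + 336x - 294
image of x^4: x^4 + 1336x^3 - 1788x^2 + 460x + 968
image of x^5: x^5 - 5980x^4 + 12340x^3 - 14180x^2 + 12510x - 8986
image of x^6: x^6 + 26424x^5 - 65460x^4 + 83580x^3 - 46410x^2 - 20346x + 42276
image of x^7: x^7 - 106862x^6 + 321468x^5 - 542290x^4 + 580300x^3 - 484386x^2 + 433664x - 295238
the matrix is upper triangular; its diagonal is (1, 1, 1, 1, 1, 1, 1, 1)
for a triangular matrix the eigenvalues are the diagonal entries, with algebraic multiplicity their repetition count


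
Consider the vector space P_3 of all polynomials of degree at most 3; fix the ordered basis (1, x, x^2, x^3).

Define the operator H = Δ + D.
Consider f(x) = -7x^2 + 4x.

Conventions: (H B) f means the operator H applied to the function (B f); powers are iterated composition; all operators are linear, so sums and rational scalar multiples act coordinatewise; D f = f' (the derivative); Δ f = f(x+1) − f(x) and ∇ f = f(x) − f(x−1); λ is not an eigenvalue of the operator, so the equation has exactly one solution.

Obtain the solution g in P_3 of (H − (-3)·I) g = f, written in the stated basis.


the result is g(x) = -(7/3)x^2 + (40/9)x - 59/27

write g with unknown coordinates in the stated basis and equate coefficients in (H − (-3)·I) g = f
solving from the highest basis element down gives g = -(7/3)x^2 + (40/9)x - 59/27
check: H g = -(28/3)x + 59/9
so H g − (-3)·g = -7x^2 + 4x = f ✓


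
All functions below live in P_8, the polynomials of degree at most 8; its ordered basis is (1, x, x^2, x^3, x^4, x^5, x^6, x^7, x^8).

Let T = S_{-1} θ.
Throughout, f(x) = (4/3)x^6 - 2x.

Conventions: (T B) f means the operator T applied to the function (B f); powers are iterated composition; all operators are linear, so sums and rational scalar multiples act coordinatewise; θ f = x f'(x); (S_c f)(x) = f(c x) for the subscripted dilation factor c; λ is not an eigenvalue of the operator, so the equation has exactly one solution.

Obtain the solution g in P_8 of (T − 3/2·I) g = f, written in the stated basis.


the result is g(x) = (8/27)x^6 + (4/5)x

write g with unknown coordinates in the stated basis and equate coefficients in (T − 3/2·I) g = f
solving from the highest basis element down gives g = (8/27)x^6 + (4/5)x
check: T g = (16/9)x^6 - (4/5)x
so T g − 3/2·g = (4/3)x^6 - 2x = f ✓
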